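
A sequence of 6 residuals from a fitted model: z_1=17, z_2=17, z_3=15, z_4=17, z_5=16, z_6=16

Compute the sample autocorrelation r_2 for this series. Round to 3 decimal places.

-0.067

Mean z̄ = (17 + 17 + 15 + 17 + 16 + 16)/6 = 16.3333
Numerator Σ_{t=1}^{4}(z_t−z̄)(z_{t+2}−z̄) = -0.2222
Denominator Σ(z_t−z̄)² = 3.3333
r_2 = -0.2222 / 3.3333 = -0.067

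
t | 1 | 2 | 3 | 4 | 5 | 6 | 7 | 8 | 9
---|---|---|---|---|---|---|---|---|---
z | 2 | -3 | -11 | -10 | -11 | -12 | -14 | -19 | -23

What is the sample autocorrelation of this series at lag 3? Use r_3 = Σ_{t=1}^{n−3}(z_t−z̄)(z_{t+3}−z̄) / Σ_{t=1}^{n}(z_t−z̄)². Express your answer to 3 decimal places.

0.048

Mean z̄ = (2 − 3 − 11 − 10 − 11 − 12 − 14 − 19 − 23)/9 = -11.2222
Numerator Σ_{t=1}^{6}(z_t−z̄)(z_{t+3}−z̄) = 21.8519
Denominator Σ(z_t−z̄)² = 451.5556
r_3 = 21.8519 / 451.5556 = 0.048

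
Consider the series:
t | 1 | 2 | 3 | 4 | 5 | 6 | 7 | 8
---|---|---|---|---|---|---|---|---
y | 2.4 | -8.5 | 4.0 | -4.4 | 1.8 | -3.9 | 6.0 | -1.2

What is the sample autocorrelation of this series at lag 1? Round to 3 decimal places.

Mean ȳ = (2.4 − 8.5 + 4.0 − 4.4 + 1.8 − 3.9 + 6.0 − 1.2)/8 = -0.4750
Deviations from mean: 2.8750, -8.0250, 4.4750, -3.9250, 2.2750, -3.4250, 6.4750, -0.7250
Σ(y_t−ȳ)(y_{t+1}−ȳ) = (-23.0719) + (-35.9119) + (-17.5644) + (-8.9294) + (-7.7919) + (-22.1769) + (-4.6944) = -120.1406
Denominator Σ(y_t−ȳ)² = 167.4550
r_1 = -120.1406 / 167.4550 = -0.717

-0.717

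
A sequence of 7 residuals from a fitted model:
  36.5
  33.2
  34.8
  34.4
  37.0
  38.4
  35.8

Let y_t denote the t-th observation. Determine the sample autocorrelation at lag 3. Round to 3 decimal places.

-0.371

Mean ȳ = (36.5 + 33.2 + 34.8 + 34.4 + 37.0 + 38.4 + 35.8)/7 = 35.7286
Deviations from mean: 0.7714, -2.5286, -0.9286, -1.3286, 1.2714, 2.6714, 0.0714
Σ(y_t−ȳ)(y_{t+3}−ȳ) = (-1.0249) + (-3.2149) + (-2.4806) + (-0.0949) = -6.8153
Denominator Σ(y_t−ȳ)² = 18.3743
r_3 = -6.8153 / 18.3743 = -0.371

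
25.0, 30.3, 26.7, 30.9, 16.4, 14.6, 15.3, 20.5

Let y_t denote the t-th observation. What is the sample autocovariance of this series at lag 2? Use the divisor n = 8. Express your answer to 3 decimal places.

5.463

Mean ȳ = (25.0 + 30.3 + 26.7 + 30.9 + 16.4 + 14.6 + 15.3 + 20.5)/8 = 22.4625
Deviations: 2.5375, 7.8375, 4.2375, 8.4375, -6.0625, -7.8625, -7.1625, -1.9625
Σ_{t=1}^{6}(y_t−ȳ)(y_{t+2}−ȳ) = 43.7047
γ_2 = 43.7047 / 8 = 5.463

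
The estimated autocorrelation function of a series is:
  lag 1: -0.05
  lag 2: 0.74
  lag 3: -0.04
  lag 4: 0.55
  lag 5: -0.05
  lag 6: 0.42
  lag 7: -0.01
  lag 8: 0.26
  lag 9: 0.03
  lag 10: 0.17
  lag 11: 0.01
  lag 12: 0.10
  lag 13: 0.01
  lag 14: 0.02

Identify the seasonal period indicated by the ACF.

2

The largest autocorrelation is r_2 = 0.74, with weaker echoes at lags 4 (0.55), 6 (0.42), 8 (0.26) and 10 (0.17); the remaining lags stay at or below 0.10.
The dominant spike at lag 2 indicates a seasonal period of 2.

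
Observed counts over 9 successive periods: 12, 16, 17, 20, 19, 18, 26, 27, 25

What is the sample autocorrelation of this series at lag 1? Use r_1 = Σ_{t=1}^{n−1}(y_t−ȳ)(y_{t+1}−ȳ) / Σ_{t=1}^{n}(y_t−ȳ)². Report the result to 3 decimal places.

Mean ȳ = (12 + 16 + 17 + 20 + 19 + 18 + 26 + 27 + 25)/9 = 20.0000
Numerator Σ_{t=1}^{8}(y_t−ȳ)(y_{t+1}−ȳ) = 111.0000
Denominator Σ(y_t−ȳ)² = 204.0000
r_1 = 111.0000 / 204.0000 = 0.544

0.544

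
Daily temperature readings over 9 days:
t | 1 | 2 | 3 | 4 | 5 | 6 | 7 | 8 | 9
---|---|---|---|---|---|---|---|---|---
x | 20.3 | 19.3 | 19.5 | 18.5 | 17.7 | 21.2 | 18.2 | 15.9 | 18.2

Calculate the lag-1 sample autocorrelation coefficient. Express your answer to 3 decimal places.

Mean x̄ = (20.3 + 19.3 + 19.5 + 18.5 + 17.7 + 21.2 + 18.2 + 15.9 + 18.2)/9 = 18.7556
Numerator Σ_{t=1}^{8}(x_t−x̄)(x_{t+1}−x̄) = 0.5602
Denominator Σ(x_t−x̄)² = 19.1622
r_1 = 0.5602 / 19.1622 = 0.029

0.029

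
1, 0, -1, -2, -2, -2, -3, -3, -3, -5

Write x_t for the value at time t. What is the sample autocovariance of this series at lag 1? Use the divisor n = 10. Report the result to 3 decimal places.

1.300

Mean x̄ = (1 + 0 − 1 − 2 − 2 − 2 − 3 − 3 − 3 − 5)/10 = -2.0000
Σ_{t=1}^{9}(x_t−x̄)(x_{t+1}−x̄) = 13.0000
γ_1 = 13.0000 / 10 = 1.300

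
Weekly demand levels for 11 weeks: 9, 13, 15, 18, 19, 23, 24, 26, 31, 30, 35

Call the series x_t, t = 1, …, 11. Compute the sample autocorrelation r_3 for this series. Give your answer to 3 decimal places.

Mean x̄ = (9 + 13 + 15 + 18 + 19 + 23 + 24 + 26 + 31 + 30 + 35)/11 = 22.0909
Numerator Σ_{t=1}^{8}(x_t−x̄)(x_{t+3}−x̄) = 128.9752
Denominator Σ(x_t−x̄)² = 658.9091
r_3 = 128.9752 / 658.9091 = 0.196

0.196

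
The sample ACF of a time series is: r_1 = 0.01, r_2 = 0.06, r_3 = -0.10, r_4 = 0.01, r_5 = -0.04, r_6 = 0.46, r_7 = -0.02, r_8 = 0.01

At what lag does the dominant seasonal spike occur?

6

The largest autocorrelation is r_6 = 0.46; the remaining lags stay at or below 0.06.
The dominant spike at lag 6 indicates a seasonal period of 6.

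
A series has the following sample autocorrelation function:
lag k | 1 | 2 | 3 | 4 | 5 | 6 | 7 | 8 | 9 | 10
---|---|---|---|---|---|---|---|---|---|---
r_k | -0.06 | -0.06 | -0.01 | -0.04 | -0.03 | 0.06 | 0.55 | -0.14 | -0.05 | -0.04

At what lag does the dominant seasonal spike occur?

7

The largest autocorrelation is r_7 = 0.55; the remaining lags stay at or below 0.06.
The dominant spike at lag 7 indicates a seasonal period of 7.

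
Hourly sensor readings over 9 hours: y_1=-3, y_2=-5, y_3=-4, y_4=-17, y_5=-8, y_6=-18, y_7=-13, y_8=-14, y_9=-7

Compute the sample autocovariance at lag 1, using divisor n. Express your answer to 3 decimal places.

1.999

Mean ȳ = (-3 − 5 − 4 − 17 − 8 − 18 − 13 − 14 − 7)/9 = -9.8889
Σ_{t=1}^{8}(y_t−ȳ)(y_{t+1}−ȳ) = 17.9877
γ_1 = 17.9877 / 9 = 1.999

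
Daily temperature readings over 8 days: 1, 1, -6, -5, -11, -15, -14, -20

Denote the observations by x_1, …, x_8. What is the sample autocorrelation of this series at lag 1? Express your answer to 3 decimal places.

0.560

Mean x̄ = (1 + 1 − 6 − 5 − 11 − 15 − 14 − 20)/8 = -8.6250
Deviations from mean: 9.6250, 9.6250, 2.6250, 3.6250, -2.3750, -6.3750, -5.3750, -11.3750
Numerator Σ_{t=1}^{7}(x_t−x̄)(x_{t+1}−x̄) = 229.3594
Denominator Σ(x_t−x̄)² = 409.8750
r_1 = 229.3594 / 409.8750 = 0.560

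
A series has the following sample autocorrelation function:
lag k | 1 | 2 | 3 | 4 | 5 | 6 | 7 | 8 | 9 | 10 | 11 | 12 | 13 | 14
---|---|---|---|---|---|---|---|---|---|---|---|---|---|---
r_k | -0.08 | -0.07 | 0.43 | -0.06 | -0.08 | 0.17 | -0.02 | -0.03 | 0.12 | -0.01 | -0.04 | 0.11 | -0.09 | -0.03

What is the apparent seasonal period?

The largest autocorrelation is r_3 = 0.43, with a weaker echo at lag 6 (0.17); the remaining lags stay at or below 0.12.
The dominant spike at lag 3 indicates a seasonal period of 3.

3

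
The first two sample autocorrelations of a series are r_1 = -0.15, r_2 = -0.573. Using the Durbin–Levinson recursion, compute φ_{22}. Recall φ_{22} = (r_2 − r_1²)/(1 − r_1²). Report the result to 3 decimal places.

-0.609

φ_{22} = (r_2 − r_1²) / (1 − r_1²)
r_1² = (-0.15)² = 0.0225
Numerator = -0.573 − 0.0225 = -0.5955; denominator = 1 − 0.0225 = 0.9775
φ_{22} = -0.5955 / 0.9775 = -0.609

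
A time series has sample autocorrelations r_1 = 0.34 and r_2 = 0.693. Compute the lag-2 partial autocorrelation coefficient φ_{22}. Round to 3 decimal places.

0.653

φ_{22} = (r_2 − r_1²) / (1 − r_1²)
r_1² = (0.34)² = 0.1156
Numerator = 0.693 − 0.1156 = 0.5774; denominator = 1 − 0.1156 = 0.8844
φ_{22} = 0.5774 / 0.8844 = 0.653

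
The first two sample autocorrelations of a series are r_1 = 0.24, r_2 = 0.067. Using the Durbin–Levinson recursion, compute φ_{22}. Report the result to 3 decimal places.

φ_{22} = (r_2 − r_1²) / (1 − r_1²)
r_1² = (0.24)² = 0.0576
Numerator = 0.067 − 0.0576 = 0.0094; denominator = 1 − 0.0576 = 0.9424
φ_{22} = 0.0094 / 0.9424 = 0.010

0.010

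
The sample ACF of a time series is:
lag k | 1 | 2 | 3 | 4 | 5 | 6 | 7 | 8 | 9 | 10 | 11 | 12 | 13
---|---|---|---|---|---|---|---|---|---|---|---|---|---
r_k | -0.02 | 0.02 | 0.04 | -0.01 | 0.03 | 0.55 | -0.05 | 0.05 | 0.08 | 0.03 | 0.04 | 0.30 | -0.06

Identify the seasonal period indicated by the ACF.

6

The largest autocorrelation is r_6 = 0.55, with a weaker echo at lag 12 (0.30); the remaining lags stay at or below 0.08.
The dominant spike at lag 6 indicates a seasonal period of 6.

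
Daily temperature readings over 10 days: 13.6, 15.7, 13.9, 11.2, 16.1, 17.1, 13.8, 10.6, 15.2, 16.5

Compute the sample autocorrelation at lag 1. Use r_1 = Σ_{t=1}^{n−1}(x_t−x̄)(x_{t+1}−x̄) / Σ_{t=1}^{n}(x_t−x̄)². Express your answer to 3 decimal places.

-0.039

Mean x̄ = (13.6 + 15.7 + 13.9 + 11.2 + 16.1 + 17.1 + 13.8 + 10.6 + 15.2 + 16.5)/10 = 14.3700
Numerator Σ_{t=1}^{9}(x_t−x̄)(x_{t+1}−x̄) = -1.6889
Denominator Σ(x_t−x̄)² = 42.8410
r_1 = -1.6889 / 42.8410 = -0.039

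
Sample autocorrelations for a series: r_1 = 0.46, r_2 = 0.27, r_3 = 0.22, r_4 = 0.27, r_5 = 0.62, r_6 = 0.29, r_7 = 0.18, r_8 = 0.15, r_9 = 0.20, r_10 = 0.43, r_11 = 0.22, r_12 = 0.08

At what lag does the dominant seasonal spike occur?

5

The largest autocorrelation is r_5 = 0.62; the remaining lags stay at or below 0.46. The elevated value at lag 1 (0.46), dropping to 0.27 at lag 2, reflects decaying short-term dependence rather than seasonality.
The dominant spike at lag 5 indicates a seasonal period of 5.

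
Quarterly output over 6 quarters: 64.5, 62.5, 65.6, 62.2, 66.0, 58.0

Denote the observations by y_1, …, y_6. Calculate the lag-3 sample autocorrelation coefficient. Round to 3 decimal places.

-0.360

Mean ȳ = (64.5 + 62.5 + 65.6 + 62.2 + 66.0 + 58.0)/6 = 63.1333
Deviations from mean: 1.3667, -0.6333, 2.4667, -0.9333, 2.8667, -5.1333
Σ(y_t−ȳ)(y_{t+3}−ȳ) = (-1.2756) + (-1.8156) + (-12.6622) = -15.7533
Denominator Σ(y_t−ȳ)² = 43.7933
r_3 = -15.7533 / 43.7933 = -0.360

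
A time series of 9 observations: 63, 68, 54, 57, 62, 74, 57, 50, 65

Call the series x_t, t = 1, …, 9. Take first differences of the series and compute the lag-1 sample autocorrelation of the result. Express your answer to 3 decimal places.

First differences Δx: 5, -14, 3, 5, 12, -17, -7, 15
Mean of differences = 0.2500
Numerator Σ(Δx_t−Δx̄)(Δx_{t+1}−Δx̄) = -222.5625
Denominator Σ(Δx_t−Δx̄)² = 961.5000
r_1(Δx) = -222.5625 / 961.5000 = -0.231

-0.231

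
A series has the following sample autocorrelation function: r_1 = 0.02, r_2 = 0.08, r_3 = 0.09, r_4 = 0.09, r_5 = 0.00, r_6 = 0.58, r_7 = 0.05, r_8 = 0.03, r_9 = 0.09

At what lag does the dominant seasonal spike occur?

6

The largest autocorrelation is r_6 = 0.58; the remaining lags stay at or below 0.09.
The dominant spike at lag 6 indicates a seasonal period of 6.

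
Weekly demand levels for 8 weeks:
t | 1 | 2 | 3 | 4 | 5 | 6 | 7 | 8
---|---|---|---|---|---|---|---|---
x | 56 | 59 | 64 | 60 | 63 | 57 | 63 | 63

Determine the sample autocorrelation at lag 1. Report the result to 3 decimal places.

-0.199

Mean x̄ = (56 + 59 + 64 + 60 + 63 + 57 + 63 + 63)/8 = 60.6250
Deviations from mean: -4.6250, -1.6250, 3.3750, -0.6250, 2.3750, -3.6250, 2.3750, 2.3750
Σ(x_t−x̄)(x_{t+1}−x̄) = (7.5156) + (-5.4844) + (-2.1094) + (-1.4844) + (-8.6094) + (-8.6094) + (5.6406) = -13.1406
Denominator Σ(x_t−x̄)² = 65.8750
r_1 = -13.1406 / 65.8750 = -0.199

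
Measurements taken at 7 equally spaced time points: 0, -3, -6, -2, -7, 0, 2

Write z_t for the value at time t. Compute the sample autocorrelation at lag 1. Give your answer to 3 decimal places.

Mean z̄ = (0 − 3 − 6 − 2 − 7 + 0 + 2)/7 = -2.2857
Deviations from mean: 2.2857, -0.7143, -3.7143, 0.2857, -4.7143, 2.2857, 4.2857
Σ(z_t−z̄)(z_{t+1}−z̄) = (-1.6327) + (2.6531) + (-1.0612) + (-1.3469) + (-10.7755) + (9.7959) = -2.3673
Denominator Σ(z_t−z̄)² = 65.4286
r_1 = -2.3673 / 65.4286 = -0.036

-0.036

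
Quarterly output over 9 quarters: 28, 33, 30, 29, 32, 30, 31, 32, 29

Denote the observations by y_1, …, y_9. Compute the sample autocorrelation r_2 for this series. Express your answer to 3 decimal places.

Mean ȳ = (28 + 33 + 30 + 29 + 32 + 30 + 31 + 32 + 29)/9 = 30.4444
Σ(y_t−ȳ)(y_{t+2}−ȳ) = (1.0864) + (-3.6914) + (-0.6914) + (0.6420) + (0.8642) + (-0.6914) + (-0.8025) = -3.2840
Denominator Σ(y_t−ȳ)² = 22.2222
r_2 = -3.2840 / 22.2222 = -0.148

-0.148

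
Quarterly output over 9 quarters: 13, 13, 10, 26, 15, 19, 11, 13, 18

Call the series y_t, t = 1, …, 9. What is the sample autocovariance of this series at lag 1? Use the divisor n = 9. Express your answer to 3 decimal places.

Mean ȳ = (13 + 13 + 10 + 26 + 15 + 19 + 11 + 13 + 18)/9 = 15.3333
Σ_{t=1}^{8}(y_t−ȳ)(y_{t+1}−ȳ) = -55.7778
γ_1 = -55.7778 / 9 = -6.198

-6.198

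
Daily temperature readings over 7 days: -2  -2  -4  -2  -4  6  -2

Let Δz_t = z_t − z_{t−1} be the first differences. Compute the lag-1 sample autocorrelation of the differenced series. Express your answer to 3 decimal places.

First differences Δz: 0, -2, 2, -2, 10, -8
Mean of differences = 0.0000
Numerator Σ(Δz_t−Δz̄)(Δz_{t+1}−Δz̄) = -108.0000
Denominator Σ(Δz_t−Δz̄)² = 176.0000
r_1(Δz) = -108.0000 / 176.0000 = -0.614

-0.614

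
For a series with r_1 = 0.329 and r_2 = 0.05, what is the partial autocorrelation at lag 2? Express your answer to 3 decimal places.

-0.065

φ_{22} = (r_2 − r_1²) / (1 − r_1²)
r_1² = (0.329)² = 0.108241
Numerator = 0.05 − 0.1082 = -0.0582; denominator = 1 − 0.1082 = 0.8918
φ_{22} = -0.0582 / 0.8918 = -0.065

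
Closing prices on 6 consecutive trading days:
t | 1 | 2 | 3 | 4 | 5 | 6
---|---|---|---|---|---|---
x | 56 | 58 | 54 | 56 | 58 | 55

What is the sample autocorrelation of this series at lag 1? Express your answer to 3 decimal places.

Mean x̄ = (56 + 58 + 54 + 56 + 58 + 55)/6 = 56.1667
Deviations from mean: -0.1667, 1.8333, -2.1667, -0.1667, 1.8333, -1.1667
Σ(x_t−x̄)(x_{t+1}−x̄) = (-0.3056) + (-3.9722) + (0.3611) + (-0.3056) + (-2.1389) = -6.3611
Denominator Σ(x_t−x̄)² = 12.8333
r_1 = -6.3611 / 12.8333 = -0.496

-0.496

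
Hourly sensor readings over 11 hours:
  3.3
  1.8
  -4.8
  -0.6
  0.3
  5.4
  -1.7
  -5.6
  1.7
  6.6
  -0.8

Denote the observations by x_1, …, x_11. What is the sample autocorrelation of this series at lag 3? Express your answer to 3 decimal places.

Mean x̄ = (3.3 + 1.8 − 4.8 − 0.6 + 0.3 + 5.4 − 1.7 − 5.6 + 1.7 + 6.6 − 0.8)/11 = 0.5091
Numerator Σ_{t=1}^{8}(x_t−x̄)(x_{t+3}−x̄) = -25.2375
Denominator Σ(x_t−x̄)² = 145.2691
r_3 = -25.2375 / 145.2691 = -0.174

-0.174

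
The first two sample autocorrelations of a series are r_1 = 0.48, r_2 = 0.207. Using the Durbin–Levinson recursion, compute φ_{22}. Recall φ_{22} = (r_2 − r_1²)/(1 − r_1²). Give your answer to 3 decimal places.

φ_{22} = (r_2 − r_1²) / (1 − r_1²)
r_1² = (0.48)² = 0.2304
Numerator = 0.207 − 0.2304 = -0.0234; denominator = 1 − 0.2304 = 0.7696
φ_{22} = -0.0234 / 0.7696 = -0.030

-0.030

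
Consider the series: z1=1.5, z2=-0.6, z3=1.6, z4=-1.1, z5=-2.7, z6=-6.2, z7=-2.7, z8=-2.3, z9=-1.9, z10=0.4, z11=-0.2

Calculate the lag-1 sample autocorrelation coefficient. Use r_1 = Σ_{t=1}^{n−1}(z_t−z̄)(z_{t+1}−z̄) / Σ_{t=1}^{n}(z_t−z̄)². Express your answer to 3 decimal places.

Mean z̄ = (1.5 − 0.6 + 1.6 − 1.1 − 2.7 − 6.2 − 2.7 − 2.3 − 1.9 + 0.4 − 0.2)/11 = -1.2909
Numerator Σ_{t=1}^{10}(z_t−z̄)(z_{t+1}−z̄) = 20.8945
Denominator Σ(z_t−z̄)² = 50.1691
r_1 = 20.8945 / 50.1691 = 0.416

0.416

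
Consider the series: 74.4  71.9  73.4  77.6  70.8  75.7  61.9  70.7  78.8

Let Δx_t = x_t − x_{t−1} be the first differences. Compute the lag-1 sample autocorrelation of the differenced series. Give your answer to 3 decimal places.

First differences Δx: -2.5, 1.5, 4.2, -6.8, 4.9, -13.8, 8.8, 8.1
Mean of differences = 0.5500
Numerator Σ(Δx_t−Δx̄)(Δx_{t+1}−Δx̄) = -176.7525
Denominator Σ(Δx_t−Δx̄)² = 427.4600
r_1(Δx) = -176.7525 / 427.4600 = -0.413

-0.413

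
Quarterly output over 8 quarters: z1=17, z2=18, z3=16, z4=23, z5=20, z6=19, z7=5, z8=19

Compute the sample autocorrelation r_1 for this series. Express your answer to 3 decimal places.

-0.155

Mean z̄ = (17 + 18 + 16 + 23 + 20 + 19 + 5 + 19)/8 = 17.1250
Deviations from mean: -0.1250, 0.8750, -1.1250, 5.8750, 2.8750, 1.8750, -12.1250, 1.8750
Numerator Σ_{t=1}^{7}(z_t−z̄)(z_{t+1}−z̄) = -30.8906
Denominator Σ(z_t−z̄)² = 198.8750
r_1 = -30.8906 / 198.8750 = -0.155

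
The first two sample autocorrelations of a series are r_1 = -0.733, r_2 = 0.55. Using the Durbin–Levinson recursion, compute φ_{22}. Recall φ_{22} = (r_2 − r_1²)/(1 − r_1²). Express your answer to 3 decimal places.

0.027

φ_{22} = (r_2 − r_1²) / (1 − r_1²)
r_1² = (-0.733)² = 0.537289
Numerator = 0.55 − 0.5373 = 0.0127; denominator = 1 − 0.5373 = 0.4627
φ_{22} = 0.0127 / 0.4627 = 0.027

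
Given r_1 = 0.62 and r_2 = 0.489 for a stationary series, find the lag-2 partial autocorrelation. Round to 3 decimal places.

0.170

φ_{22} = (r_2 − r_1²) / (1 − r_1²)
r_1² = (0.62)² = 0.3844
Numerator = 0.489 − 0.3844 = 0.1046; denominator = 1 − 0.3844 = 0.6156
φ_{22} = 0.1046 / 0.6156 = 0.170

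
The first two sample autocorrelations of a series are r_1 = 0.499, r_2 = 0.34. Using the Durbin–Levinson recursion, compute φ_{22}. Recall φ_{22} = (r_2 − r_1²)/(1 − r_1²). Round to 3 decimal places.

0.121

φ_{22} = (r_2 − r_1²) / (1 − r_1²)
r_1² = (0.499)² = 0.249001
Numerator = 0.34 − 0.2490 = 0.0910; denominator = 1 − 0.2490 = 0.7510
φ_{22} = 0.0910 / 0.7510 = 0.121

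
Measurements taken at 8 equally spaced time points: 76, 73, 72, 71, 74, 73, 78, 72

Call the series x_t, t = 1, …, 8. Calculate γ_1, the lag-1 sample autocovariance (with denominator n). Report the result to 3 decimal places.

-0.908

Mean x̄ = (76 + 73 + 72 + 71 + 74 + 73 + 78 + 72)/8 = 73.6250
Σ_{t=1}^{7}(x_t−x̄)(x_{t+1}−x̄) = -7.2656
γ_1 = -7.2656 / 8 = -0.908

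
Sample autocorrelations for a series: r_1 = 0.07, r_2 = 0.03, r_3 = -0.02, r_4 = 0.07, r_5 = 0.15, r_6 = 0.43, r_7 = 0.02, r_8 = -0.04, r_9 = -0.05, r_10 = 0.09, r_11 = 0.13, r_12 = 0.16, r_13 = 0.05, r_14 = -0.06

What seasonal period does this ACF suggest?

6

The largest autocorrelation is r_6 = 0.43, with a weaker echo at lag 12 (0.16); the remaining lags stay at or below 0.15.
The dominant spike at lag 6 indicates a seasonal period of 6.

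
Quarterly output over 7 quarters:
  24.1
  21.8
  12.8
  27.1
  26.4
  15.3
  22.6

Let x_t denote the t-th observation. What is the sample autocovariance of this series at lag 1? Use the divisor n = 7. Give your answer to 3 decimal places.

-8.650

Mean x̄ = (24.1 + 21.8 + 12.8 + 27.1 + 26.4 + 15.3 + 22.6)/7 = 21.4429
Deviations: 2.6571, 0.3571, -8.6429, 5.6571, 4.9571, -6.1429, 1.1571
Σ_{t=1}^{6}(x_t−x̄)(x_{t+1}−x̄) = -60.5476
γ_1 = -60.5476 / 7 = -8.650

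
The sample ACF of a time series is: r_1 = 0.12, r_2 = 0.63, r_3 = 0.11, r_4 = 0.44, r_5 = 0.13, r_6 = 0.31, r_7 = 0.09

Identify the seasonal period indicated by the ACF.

The largest autocorrelation is r_2 = 0.63, with weaker echoes at lags 4 (0.44) and 6 (0.31); the remaining lags stay at or below 0.13.
The dominant spike at lag 2 indicates a seasonal period of 2.

2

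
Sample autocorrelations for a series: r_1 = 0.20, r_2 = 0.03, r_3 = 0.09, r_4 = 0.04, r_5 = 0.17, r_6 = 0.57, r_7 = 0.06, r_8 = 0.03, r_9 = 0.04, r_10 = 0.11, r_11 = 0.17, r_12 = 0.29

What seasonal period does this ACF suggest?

6

The largest autocorrelation is r_6 = 0.57, with a weaker echo at lag 12 (0.29); the remaining lags stay at or below 0.20. The elevated value at lag 1 (0.20), dropping to 0.03 at lag 2, reflects decaying short-term dependence rather than seasonality.
The dominant spike at lag 6 indicates a seasonal period of 6.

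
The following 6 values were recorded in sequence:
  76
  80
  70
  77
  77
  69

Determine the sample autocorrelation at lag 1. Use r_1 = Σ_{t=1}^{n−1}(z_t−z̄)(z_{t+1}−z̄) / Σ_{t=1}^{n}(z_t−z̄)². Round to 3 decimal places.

Mean z̄ = (76 + 80 + 70 + 77 + 77 + 69)/6 = 74.8333
Numerator Σ_{t=1}^{5}(z_t−z̄)(z_{t+1}−z̄) = -37.3611
Denominator Σ(z_t−z̄)² = 94.8333
r_1 = -37.3611 / 94.8333 = -0.394

-0.394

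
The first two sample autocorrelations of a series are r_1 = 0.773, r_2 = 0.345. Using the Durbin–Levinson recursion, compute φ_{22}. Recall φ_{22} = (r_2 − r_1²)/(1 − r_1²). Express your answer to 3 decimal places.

φ_{22} = (r_2 − r_1²) / (1 − r_1²)
r_1² = (0.773)² = 0.597529
Numerator = 0.345 − 0.5975 = -0.2525; denominator = 1 − 0.5975 = 0.4025
φ_{22} = -0.2525 / 0.4025 = -0.627

-0.627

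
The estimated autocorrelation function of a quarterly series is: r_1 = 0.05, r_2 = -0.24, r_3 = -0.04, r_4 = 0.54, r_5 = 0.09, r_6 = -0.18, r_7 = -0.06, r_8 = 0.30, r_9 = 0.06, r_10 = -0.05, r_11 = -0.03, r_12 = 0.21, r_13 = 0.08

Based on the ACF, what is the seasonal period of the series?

The largest autocorrelation is r_4 = 0.54, with weaker echoes at lags 8 (0.30) and 12 (0.21); the remaining lags stay at or below 0.09.
The dominant spike at lag 4 indicates a seasonal period of 4.

4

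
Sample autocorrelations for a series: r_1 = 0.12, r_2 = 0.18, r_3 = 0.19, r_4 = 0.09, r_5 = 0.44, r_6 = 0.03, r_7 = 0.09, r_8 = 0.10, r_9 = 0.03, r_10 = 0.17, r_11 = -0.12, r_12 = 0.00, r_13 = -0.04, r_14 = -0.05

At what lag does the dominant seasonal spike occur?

The largest autocorrelation is r_5 = 0.44; the remaining lags stay at or below 0.19.
The dominant spike at lag 5 indicates a seasonal period of 5.

5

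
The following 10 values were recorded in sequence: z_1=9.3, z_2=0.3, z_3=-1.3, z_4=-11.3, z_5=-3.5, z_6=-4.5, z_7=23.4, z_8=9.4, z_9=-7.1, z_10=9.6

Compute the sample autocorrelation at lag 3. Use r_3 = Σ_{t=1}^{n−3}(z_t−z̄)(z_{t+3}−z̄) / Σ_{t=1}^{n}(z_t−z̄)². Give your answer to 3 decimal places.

Mean z̄ = (9.3 + 0.3 − 1.3 − 11.3 − 3.5 − 4.5 + 23.4 + 9.4 − 7.1 + 9.6)/10 = 2.4300
Σ(z_t−z̄)(z_{t+3}−z̄) = (-94.3251) + (12.6309) + (25.8489) + (-287.9181) + (-41.3321) + (66.0429) + (150.3549) = -168.6977
Denominator Σ(z_t−z̄)² = 967.9010
r_3 = -168.6977 / 967.9010 = -0.174

-0.174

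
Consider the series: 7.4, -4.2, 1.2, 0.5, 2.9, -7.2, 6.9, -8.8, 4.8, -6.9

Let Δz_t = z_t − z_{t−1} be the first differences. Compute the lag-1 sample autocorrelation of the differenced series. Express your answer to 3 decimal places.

-0.804

First differences Δz: -11.6, 5.4, -0.7, 2.4, -10.1, 14.1, -15.7, 13.6, -11.7
Mean of differences = -1.5889
Numerator Σ(Δz_t−Δz̄)(Δz_{t+1}−Δz̄) = -816.9846
Denominator Σ(Δz_t−Δz̄)² = 1016.4089
r_1(Δz) = -816.9846 / 1016.4089 = -0.804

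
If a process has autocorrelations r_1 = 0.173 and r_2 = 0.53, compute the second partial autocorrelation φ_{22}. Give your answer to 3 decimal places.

φ_{22} = (r_2 − r_1²) / (1 − r_1²)
r_1² = (0.173)² = 0.029929
Numerator = 0.53 − 0.0299 = 0.5001; denominator = 1 − 0.0299 = 0.9701
φ_{22} = 0.5001 / 0.9701 = 0.515

0.515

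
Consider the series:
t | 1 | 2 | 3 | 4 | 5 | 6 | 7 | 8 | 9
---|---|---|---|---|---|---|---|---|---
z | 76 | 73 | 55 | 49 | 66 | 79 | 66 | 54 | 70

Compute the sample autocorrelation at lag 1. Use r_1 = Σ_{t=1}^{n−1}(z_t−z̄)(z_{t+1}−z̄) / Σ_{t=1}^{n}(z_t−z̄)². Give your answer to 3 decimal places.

Mean z̄ = (76 + 73 + 55 + 49 + 66 + 79 + 66 + 54 + 70)/9 = 65.3333
Numerator Σ_{t=1}^{8}(z_t−z̄)(z_{t+1}−z̄) = 118.2222
Denominator Σ(z_t−z̄)² = 884.0000
r_1 = 118.2222 / 884.0000 = 0.134

0.134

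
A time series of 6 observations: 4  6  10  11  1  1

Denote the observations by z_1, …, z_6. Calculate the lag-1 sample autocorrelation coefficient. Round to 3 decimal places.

0.233

Mean z̄ = (4 + 6 + 10 + 11 + 1 + 1)/6 = 5.5000
Deviations from mean: -1.5000, 0.5000, 4.5000, 5.5000, -4.5000, -4.5000
Σ(z_t−z̄)(z_{t+1}−z̄) = (-0.7500) + (2.2500) + (24.7500) + (-24.7500) + (20.2500) = 21.7500
Denominator Σ(z_t−z̄)² = 93.5000
r_1 = 21.7500 / 93.5000 = 0.233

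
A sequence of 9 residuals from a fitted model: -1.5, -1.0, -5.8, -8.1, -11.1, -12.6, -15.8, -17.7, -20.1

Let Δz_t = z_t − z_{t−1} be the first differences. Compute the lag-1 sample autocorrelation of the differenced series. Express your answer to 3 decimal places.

-0.540

First differences Δz: 0.5, -4.8, -2.3, -3.0, -1.5, -3.2, -1.9, -2.4
Mean of differences = -2.3250
Numerator Σ(Δz_t−Δz̄)(Δz_{t+1}−Δz̄) = -8.7531
Denominator Σ(Δz_t−Δz̄)² = 16.1950
r_1(Δz) = -8.7531 / 16.1950 = -0.540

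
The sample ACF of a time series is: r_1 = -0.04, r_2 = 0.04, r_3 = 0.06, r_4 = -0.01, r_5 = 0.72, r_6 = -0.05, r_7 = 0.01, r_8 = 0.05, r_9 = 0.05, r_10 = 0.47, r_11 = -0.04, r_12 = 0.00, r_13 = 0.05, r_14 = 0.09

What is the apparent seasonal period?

The largest autocorrelation is r_5 = 0.72, with a weaker echo at lag 10 (0.47); the remaining lags stay at or below 0.09.
The dominant spike at lag 5 indicates a seasonal period of 5.

5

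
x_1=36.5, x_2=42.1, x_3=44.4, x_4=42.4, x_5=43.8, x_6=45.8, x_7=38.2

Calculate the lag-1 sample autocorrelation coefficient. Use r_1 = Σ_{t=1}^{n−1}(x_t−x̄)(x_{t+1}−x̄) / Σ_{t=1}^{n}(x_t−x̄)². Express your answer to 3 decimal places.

-0.077

Mean x̄ = (36.5 + 42.1 + 44.4 + 42.4 + 43.8 + 45.8 + 38.2)/7 = 41.8857
Deviations from mean: -5.3857, 0.2143, 2.5143, 0.5143, 1.9143, 3.9143, -3.6857
Numerator Σ_{t=1}^{6}(x_t−x̄)(x_{t+1}−x̄) = -5.2716
Denominator Σ(x_t−x̄)² = 68.2086
r_1 = -5.2716 / 68.2086 = -0.077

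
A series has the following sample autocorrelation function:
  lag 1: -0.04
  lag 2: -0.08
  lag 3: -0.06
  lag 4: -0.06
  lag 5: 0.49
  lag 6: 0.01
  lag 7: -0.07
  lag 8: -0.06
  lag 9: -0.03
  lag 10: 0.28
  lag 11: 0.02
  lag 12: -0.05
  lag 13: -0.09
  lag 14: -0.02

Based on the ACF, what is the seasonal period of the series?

The largest autocorrelation is r_5 = 0.49, with a weaker echo at lag 10 (0.28); the remaining lags stay at or below 0.02.
The dominant spike at lag 5 indicates a seasonal period of 5.

5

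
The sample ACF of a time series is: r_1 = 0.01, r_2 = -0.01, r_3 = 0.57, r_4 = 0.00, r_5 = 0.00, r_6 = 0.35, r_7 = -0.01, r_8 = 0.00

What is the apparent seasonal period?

The largest autocorrelation is r_3 = 0.57, with a weaker echo at lag 6 (0.35); the remaining lags stay at or below 0.01.
The dominant spike at lag 3 indicates a seasonal period of 3.

3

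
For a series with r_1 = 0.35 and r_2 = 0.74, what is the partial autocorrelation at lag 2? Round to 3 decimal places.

0.704

φ_{22} = (r_2 − r_1²) / (1 − r_1²)
r_1² = (0.35)² = 0.1225
Numerator = 0.74 − 0.1225 = 0.6175; denominator = 1 − 0.1225 = 0.8775
φ_{22} = 0.6175 / 0.8775 = 0.704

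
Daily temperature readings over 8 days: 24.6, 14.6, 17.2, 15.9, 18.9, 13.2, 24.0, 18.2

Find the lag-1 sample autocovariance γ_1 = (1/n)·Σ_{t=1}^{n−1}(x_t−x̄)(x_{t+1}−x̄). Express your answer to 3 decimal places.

-6.324

Mean x̄ = (24.6 + 14.6 + 17.2 + 15.9 + 18.9 + 13.2 + 24.0 + 18.2)/8 = 18.3250
Deviations: 6.2750, -3.7250, -1.1250, -2.4250, 0.5750, -5.1250, 5.6750, -0.1250
Σ_{t=1}^{7}(x_t−x̄)(x_{t+1}−x̄) = -50.5906
γ_1 = -50.5906 / 8 = -6.324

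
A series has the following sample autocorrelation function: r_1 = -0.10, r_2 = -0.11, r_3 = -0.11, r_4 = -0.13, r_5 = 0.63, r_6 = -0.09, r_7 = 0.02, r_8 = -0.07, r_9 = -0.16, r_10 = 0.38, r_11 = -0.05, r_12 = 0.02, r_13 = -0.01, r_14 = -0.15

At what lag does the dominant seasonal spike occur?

The largest autocorrelation is r_5 = 0.63, with a weaker echo at lag 10 (0.38); the remaining lags stay at or below 0.02.
The dominant spike at lag 5 indicates a seasonal period of 5.

5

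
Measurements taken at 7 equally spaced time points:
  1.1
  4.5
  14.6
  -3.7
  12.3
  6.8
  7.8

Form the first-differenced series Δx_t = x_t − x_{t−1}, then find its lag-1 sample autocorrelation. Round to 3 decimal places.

-0.742

First differences Δx: 3.4, 10.1, -18.3, 16.0, -5.5, 1.0
Mean of differences = 1.1167
Numerator Σ(Δx_t−Δx̄)(Δx_{t+1}−Δx̄) = -540.6053
Denominator Σ(Δx_t−Δx̄)² = 728.2283
r_1(Δx) = -540.6053 / 728.2283 = -0.742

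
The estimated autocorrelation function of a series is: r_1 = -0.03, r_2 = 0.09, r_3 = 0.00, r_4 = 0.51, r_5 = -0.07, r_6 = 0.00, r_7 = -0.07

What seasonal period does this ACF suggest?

4

The largest autocorrelation is r_4 = 0.51; the remaining lags stay at or below 0.09.
The dominant spike at lag 4 indicates a seasonal period of 4.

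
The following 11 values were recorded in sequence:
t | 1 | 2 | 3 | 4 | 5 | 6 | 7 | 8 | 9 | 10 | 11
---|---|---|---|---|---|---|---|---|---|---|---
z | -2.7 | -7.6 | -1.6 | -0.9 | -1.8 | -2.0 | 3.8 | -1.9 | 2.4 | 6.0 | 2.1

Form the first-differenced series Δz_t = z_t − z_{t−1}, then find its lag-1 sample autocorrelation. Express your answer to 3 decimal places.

-0.522

First differences Δz: -4.9, 6.0, 0.7, -0.9, -0.2, 5.8, -5.7, 4.3, 3.6, -3.9
Mean of differences = 0.4800
Numerator Σ(Δz_t−Δz̄)(Δz_{t+1}−Δz̄) = -89.6984
Denominator Σ(Δz_t−Δz̄)² = 171.8360
r_1(Δz) = -89.6984 / 171.8360 = -0.522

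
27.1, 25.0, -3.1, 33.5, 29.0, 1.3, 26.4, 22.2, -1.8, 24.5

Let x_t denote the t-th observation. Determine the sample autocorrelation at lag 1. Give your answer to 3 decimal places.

-0.424

Mean x̄ = (27.1 + 25.0 − 3.1 + 33.5 + 29.0 + 1.3 + 26.4 + 22.2 − 1.8 + 24.5)/10 = 18.4100
Numerator Σ_{t=1}^{9}(x_t−x̄)(x_{t+1}−x̄) = -736.5631
Denominator Σ(x_t−x̄)² = 1737.9690
r_1 = -736.5631 / 1737.9690 = -0.424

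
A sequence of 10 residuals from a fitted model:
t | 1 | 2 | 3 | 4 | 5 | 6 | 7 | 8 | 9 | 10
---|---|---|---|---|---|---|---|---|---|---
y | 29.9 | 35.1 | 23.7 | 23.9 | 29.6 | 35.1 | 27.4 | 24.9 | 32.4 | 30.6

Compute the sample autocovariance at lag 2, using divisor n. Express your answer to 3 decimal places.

Mean ȳ = (29.9 + 35.1 + 23.7 + 23.9 + 29.6 + 35.1 + 27.4 + 24.9 + 32.4 + 30.6)/10 = 29.2600
Σ_{t=1}^{8}(y_t−ȳ)(y_{t+2}−ȳ) = -105.8312
γ_2 = -105.8312 / 10 = -10.583

-10.583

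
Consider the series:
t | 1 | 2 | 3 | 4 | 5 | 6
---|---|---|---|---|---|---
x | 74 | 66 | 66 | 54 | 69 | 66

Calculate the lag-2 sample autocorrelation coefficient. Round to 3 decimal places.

-0.009

Mean x̄ = (74 + 66 + 66 + 54 + 69 + 66)/6 = 65.8333
Numerator Σ_{t=1}^{4}(x_t−x̄)(x_{t+2}−x̄) = -2.0556
Denominator Σ(x_t−x̄)² = 216.8333
r_2 = -2.0556 / 216.8333 = -0.009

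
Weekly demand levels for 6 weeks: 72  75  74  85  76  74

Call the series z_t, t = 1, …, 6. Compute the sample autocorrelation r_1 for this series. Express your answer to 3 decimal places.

Mean z̄ = (72 + 75 + 74 + 85 + 76 + 74)/6 = 76.0000
Numerator Σ_{t=1}^{5}(z_t−z̄)(z_{t+1}−z̄) = -12.0000
Denominator Σ(z_t−z̄)² = 106.0000
r_1 = -12.0000 / 106.0000 = -0.113

-0.113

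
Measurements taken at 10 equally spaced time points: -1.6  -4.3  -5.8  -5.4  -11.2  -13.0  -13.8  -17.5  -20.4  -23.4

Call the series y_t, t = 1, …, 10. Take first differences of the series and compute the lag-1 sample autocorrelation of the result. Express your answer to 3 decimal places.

-0.371

First differences Δy: -2.7, -1.5, 0.4, -5.8, -1.8, -0.8, -3.7, -2.9, -3.0
Mean of differences = -2.4222
Numerator Σ(Δy_t−Δȳ)(Δy_{t+1}−Δȳ) = -9.4649
Denominator Σ(Δy_t−Δȳ)² = 25.5156
r_1(Δy) = -9.4649 / 25.5156 = -0.371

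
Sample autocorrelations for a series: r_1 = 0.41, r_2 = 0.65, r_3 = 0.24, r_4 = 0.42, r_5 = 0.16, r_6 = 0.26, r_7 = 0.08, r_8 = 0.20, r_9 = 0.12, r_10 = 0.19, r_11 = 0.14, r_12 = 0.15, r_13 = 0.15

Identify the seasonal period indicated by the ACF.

The largest autocorrelation is r_2 = 0.65, with a weaker echo at lag 4 (0.42); the remaining lags stay at or below 0.41.
The dominant spike at lag 2 indicates a seasonal period of 2.

2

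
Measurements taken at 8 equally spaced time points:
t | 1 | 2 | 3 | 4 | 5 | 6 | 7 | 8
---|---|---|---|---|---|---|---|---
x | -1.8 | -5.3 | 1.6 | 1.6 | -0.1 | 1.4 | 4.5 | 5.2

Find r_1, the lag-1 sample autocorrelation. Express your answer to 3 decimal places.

Mean x̄ = (-1.8 − 5.3 + 1.6 + 1.6 − 0.1 + 1.4 + 4.5 + 5.2)/8 = 0.8875
Numerator Σ_{t=1}^{7}(x_t−x̄)(x_{t+1}−x̄) = 28.9486
Denominator Σ(x_t−x̄)² = 79.4088
r_1 = 28.9486 / 79.4088 = 0.365

0.365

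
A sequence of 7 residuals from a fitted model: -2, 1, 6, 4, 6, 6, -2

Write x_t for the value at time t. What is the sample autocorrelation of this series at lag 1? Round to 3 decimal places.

0.076

Mean x̄ = (-2 + 1 + 6 + 4 + 6 + 6 − 2)/7 = 2.7143
Σ(x_t−x̄)(x_{t+1}−x̄) = (8.0816) + (-5.6327) + (4.2245) + (4.2245) + (10.7959) + (-15.4898) = 6.2041
Denominator Σ(x_t−x̄)² = 81.4286
r_1 = 6.2041 / 81.4286 = 0.076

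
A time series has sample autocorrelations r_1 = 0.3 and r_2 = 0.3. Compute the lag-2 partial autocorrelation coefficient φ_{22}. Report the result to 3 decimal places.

0.231

φ_{22} = (r_2 − r_1²) / (1 − r_1²)
r_1² = (0.3)² = 0.09
Numerator = 0.3 − 0.0900 = 0.2100; denominator = 1 − 0.0900 = 0.9100
φ_{22} = 0.2100 / 0.9100 = 0.231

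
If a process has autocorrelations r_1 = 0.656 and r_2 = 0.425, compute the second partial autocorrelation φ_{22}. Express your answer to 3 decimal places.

φ_{22} = (r_2 − r_1²) / (1 − r_1²)
r_1² = (0.656)² = 0.430336
Numerator = 0.425 − 0.4303 = -0.0053; denominator = 1 − 0.4303 = 0.5697
φ_{22} = -0.0053 / 0.5697 = -0.009

-0.009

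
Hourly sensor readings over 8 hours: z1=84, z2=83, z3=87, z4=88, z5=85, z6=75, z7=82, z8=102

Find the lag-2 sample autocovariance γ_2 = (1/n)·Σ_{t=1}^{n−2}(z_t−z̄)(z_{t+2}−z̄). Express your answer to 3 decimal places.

-25.672

Mean z̄ = (84 + 83 + 87 + 88 + 85 + 75 + 82 + 102)/8 = 85.7500
Deviations: -1.7500, -2.7500, 1.2500, 2.2500, -0.7500, -10.7500, -3.7500, 16.2500
Σ_{t=1}^{6}(z_t−z̄)(z_{t+2}−z̄) = -205.3750
γ_2 = -205.3750 / 8 = -25.672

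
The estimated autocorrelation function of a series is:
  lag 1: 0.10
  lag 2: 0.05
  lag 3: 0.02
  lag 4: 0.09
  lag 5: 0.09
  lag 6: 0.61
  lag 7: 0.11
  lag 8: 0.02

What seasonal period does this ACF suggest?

6

The largest autocorrelation is r_6 = 0.61; the remaining lags stay at or below 0.11.
The dominant spike at lag 6 indicates a seasonal period of 6.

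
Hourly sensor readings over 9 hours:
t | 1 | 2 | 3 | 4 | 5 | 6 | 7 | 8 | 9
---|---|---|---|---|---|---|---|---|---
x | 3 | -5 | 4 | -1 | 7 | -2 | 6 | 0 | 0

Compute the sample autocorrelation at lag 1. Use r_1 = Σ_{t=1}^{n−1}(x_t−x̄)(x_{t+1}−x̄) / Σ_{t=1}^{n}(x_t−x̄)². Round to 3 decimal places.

-0.692

Mean x̄ = (3 − 5 + 4 − 1 + 7 − 2 + 6 + 0 + 0)/9 = 1.3333
Numerator Σ_{t=1}^{8}(x_t−x̄)(x_{t+1}−x̄) = -85.7778
Denominator Σ(x_t−x̄)² = 124.0000
r_1 = -85.7778 / 124.0000 = -0.692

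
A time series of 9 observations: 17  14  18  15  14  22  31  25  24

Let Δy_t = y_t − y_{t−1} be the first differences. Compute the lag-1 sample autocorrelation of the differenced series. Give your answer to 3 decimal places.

-0.073

First differences Δy: -3, 4, -3, -1, 8, 9, -6, -1
Mean of differences = 0.8750
Numerator Σ(Δy_t−Δȳ)(Δy_{t+1}−Δȳ) = -15.3906
Denominator Σ(Δy_t−Δȳ)² = 210.8750
r_1(Δy) = -15.3906 / 210.8750 = -0.073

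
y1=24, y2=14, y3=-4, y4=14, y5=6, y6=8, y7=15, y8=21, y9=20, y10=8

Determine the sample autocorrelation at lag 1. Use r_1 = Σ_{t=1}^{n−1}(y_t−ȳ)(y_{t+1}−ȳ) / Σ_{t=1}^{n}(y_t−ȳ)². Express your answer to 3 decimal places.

Mean ȳ = (24 + 14 − 4 + 14 + 6 + 8 + 15 + 21 + 20 + 8)/10 = 12.6000
Numerator Σ_{t=1}^{9}(y_t−ȳ)(y_{t+1}−ȳ) = 27.8400
Denominator Σ(y_t−ȳ)² = 626.4000
r_1 = 27.8400 / 626.4000 = 0.044

0.044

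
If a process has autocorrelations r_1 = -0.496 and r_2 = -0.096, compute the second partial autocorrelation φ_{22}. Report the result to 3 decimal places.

-0.454

φ_{22} = (r_2 − r_1²) / (1 − r_1²)
r_1² = (-0.496)² = 0.246016
Numerator = -0.096 − 0.2460 = -0.3420; denominator = 1 − 0.2460 = 0.7540
φ_{22} = -0.3420 / 0.7540 = -0.454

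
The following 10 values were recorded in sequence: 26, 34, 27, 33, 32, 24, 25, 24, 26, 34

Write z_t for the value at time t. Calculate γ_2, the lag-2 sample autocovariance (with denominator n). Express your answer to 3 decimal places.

Mean z̄ = (26 + 34 + 27 + 33 + 32 + 24 + 25 + 24 + 26 + 34)/10 = 28.5000
Σ_{t=1}^{8}(z_t−z̄)(z_{t+2}−z̄) = -5.0000
γ_2 = -5.0000 / 10 = -0.500

-0.500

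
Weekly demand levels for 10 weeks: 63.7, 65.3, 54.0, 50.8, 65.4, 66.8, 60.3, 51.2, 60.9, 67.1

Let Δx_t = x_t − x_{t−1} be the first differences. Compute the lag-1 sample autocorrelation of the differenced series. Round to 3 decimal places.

0.025

First differences Δx: 1.6, -11.3, -3.2, 14.6, 1.4, -6.5, -9.1, 9.7, 6.2
Mean of differences = 0.3778
Numerator Σ(Δx_t−Δx̄)(Δx_{t+1}−Δx̄) = 15.2395
Denominator Σ(Δx_t−Δx̄)² = 611.9156
r_1(Δx) = 15.2395 / 611.9156 = 0.025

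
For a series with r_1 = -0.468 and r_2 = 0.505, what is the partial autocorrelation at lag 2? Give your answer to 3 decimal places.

φ_{22} = (r_2 − r_1²) / (1 − r_1²)
r_1² = (-0.468)² = 0.219024
Numerator = 0.505 − 0.2190 = 0.2860; denominator = 1 − 0.2190 = 0.7810
φ_{22} = 0.2860 / 0.7810 = 0.366

0.366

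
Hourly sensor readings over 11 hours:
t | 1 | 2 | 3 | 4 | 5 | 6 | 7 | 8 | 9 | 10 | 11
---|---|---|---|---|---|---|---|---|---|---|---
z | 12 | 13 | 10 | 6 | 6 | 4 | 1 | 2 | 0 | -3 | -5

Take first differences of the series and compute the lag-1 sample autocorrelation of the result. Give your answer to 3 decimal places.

-0.288

First differences Δz: 1, -3, -4, 0, -2, -3, 1, -2, -3, -2
Mean of differences = -1.7000
Numerator Σ(Δz_t−Δz̄)(Δz_{t+1}−Δz̄) = -8.0900
Denominator Σ(Δz_t−Δz̄)² = 28.1000
r_1(Δz) = -8.0900 / 28.1000 = -0.288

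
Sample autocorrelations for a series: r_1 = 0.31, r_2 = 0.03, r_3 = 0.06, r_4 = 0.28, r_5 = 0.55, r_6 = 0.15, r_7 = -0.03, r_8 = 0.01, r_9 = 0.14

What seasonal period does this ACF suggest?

The largest autocorrelation is r_5 = 0.55; the remaining lags stay at or below 0.31. The elevated value at lag 1 (0.31), dropping to 0.03 at lag 2, reflects decaying short-term dependence rather than seasonality.
The dominant spike at lag 5 indicates a seasonal period of 5.

5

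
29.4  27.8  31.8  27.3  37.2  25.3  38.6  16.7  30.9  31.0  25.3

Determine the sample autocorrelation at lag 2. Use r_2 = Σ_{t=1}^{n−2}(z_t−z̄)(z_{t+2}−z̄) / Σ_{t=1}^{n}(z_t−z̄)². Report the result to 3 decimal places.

0.398

Mean z̄ = (29.4 + 27.8 + 31.8 + 27.3 + 37.2 + 25.3 + 38.6 + 16.7 + 30.9 + 31.0 + 25.3)/11 = 29.2091
Numerator Σ_{t=1}^{9}(z_t−z̄)(z_{t+2}−z̄) = 142.1589
Denominator Σ(z_t−z̄)² = 357.5291
r_2 = 142.1589 / 357.5291 = 0.398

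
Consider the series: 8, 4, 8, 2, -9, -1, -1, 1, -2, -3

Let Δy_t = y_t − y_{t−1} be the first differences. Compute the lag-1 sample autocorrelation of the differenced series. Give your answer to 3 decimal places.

-0.291

First differences Δy: -4, 4, -6, -11, 8, 0, 2, -3, -1
Mean of differences = -1.2222
Numerator Σ(Δy_t−Δȳ)(Δy_{t+1}−Δȳ) = -73.8272
Denominator Σ(Δy_t−Δȳ)² = 253.5556
r_1(Δy) = -73.8272 / 253.5556 = -0.291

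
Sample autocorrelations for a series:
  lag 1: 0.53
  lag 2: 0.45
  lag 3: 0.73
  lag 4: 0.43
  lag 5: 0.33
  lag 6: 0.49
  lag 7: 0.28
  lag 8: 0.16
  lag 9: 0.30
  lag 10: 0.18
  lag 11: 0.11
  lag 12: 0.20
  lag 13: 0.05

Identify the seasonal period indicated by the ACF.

The largest autocorrelation is r_3 = 0.73; the remaining lags stay at or below 0.53. The elevated value at lag 1 (0.53), dropping to 0.45 at lag 2, reflects decaying short-term dependence rather than seasonality.
The dominant spike at lag 3 indicates a seasonal period of 3.

3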